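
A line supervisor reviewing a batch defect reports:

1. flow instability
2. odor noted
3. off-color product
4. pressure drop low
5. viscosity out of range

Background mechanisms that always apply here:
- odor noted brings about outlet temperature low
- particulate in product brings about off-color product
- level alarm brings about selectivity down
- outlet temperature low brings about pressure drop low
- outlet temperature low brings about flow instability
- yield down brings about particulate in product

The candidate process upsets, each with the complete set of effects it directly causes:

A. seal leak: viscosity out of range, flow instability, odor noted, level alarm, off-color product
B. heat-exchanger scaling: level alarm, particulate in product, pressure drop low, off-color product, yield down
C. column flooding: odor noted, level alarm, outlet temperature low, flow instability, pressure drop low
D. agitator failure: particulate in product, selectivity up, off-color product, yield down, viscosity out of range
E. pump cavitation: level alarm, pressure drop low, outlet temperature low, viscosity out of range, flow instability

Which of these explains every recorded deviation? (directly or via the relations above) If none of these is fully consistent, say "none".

A

Testing each hypothesis:
(A) seal leak — flow instability yes; odor noted yes; off-color product yes; pressure drop low yes (via odor noted → outlet temperature low → pressure drop low); viscosity out of range yes
(B) heat-exchanger scaling — flow instability NO; odor noted NO; off-color product yes; pressure drop low yes; viscosity out of range NO
(C) column flooding — flow instability yes; odor noted yes; off-color product NO; pressure drop low yes; viscosity out of range NO
(D) agitator failure — flow instability NO; odor noted NO; off-color product yes; pressure drop low NO; viscosity out of range yes
(E) pump cavitation — flow instability yes; odor noted NO; off-color product NO; pressure drop low yes; viscosity out of range yes
(A) alone accounts for all the evidence.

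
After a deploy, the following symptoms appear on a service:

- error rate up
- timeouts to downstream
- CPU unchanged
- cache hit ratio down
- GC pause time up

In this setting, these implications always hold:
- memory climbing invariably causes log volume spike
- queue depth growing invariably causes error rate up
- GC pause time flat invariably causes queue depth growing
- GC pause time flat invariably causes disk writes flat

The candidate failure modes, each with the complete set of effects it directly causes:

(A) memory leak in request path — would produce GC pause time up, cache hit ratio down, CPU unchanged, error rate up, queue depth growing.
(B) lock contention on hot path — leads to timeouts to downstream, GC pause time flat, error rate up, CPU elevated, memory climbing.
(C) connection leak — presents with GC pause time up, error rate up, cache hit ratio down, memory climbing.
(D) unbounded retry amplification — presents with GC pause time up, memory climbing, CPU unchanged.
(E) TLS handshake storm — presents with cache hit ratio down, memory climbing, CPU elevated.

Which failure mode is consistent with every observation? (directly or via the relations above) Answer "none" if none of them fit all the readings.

none

For each candidate, compare predicted effects to what was observed:
(A) memory leak in request path — error rate up ✓; timeouts to downstream ✗; CPU unchanged ✓; cache hit ratio down ✓; GC pause time up ✓
(B) lock contention on hot path — error rate up ✓; timeouts to downstream ✓; CPU unchanged ✗; cache hit ratio down ✗; GC pause time up ✗
(C) connection leak — does not account for timeouts to downstream, CPU unchanged
(D) unbounded retry amplification — error rate up ✗; timeouts to downstream ✗; CPU unchanged ✓; cache hit ratio down ✗; GC pause time up ✓
(E) TLS handshake storm — error rate up ✗; timeouts to downstream ✗; CPU unchanged ✗; cache hit ratio down ✓; GC pause time up ✗
None of the listed candidates fits everything.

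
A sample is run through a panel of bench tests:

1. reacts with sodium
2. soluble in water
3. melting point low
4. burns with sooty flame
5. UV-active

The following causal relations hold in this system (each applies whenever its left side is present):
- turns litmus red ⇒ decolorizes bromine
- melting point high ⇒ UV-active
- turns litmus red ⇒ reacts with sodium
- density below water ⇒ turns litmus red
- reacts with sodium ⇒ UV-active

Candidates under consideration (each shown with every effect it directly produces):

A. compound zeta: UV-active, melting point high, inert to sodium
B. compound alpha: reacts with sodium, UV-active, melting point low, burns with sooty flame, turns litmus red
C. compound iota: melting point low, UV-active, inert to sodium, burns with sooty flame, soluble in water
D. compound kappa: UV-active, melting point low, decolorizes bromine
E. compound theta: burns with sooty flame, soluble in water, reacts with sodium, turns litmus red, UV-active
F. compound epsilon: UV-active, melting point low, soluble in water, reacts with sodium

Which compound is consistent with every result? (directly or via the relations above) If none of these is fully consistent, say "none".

none

Testing each hypothesis:
(A) compound zeta — reacts with sodium -; soluble in water -; melting point low -; burns with sooty flame -; UV-active +
(B) compound alpha — does not account for soluble in water
(C) compound iota — reacts with sodium -; soluble in water +; melting point low +; burns with sooty flame +; UV-active +
(D) compound kappa — reacts with sodium -; soluble in water -; melting point low +; burns with sooty flame -; UV-active +
(E) compound theta — reacts with sodium +; soluble in water +; melting point low -; burns with sooty flame +; UV-active +
(F) compound epsilon — does not account for burns with sooty flame
Every candidate fails on at least one observation.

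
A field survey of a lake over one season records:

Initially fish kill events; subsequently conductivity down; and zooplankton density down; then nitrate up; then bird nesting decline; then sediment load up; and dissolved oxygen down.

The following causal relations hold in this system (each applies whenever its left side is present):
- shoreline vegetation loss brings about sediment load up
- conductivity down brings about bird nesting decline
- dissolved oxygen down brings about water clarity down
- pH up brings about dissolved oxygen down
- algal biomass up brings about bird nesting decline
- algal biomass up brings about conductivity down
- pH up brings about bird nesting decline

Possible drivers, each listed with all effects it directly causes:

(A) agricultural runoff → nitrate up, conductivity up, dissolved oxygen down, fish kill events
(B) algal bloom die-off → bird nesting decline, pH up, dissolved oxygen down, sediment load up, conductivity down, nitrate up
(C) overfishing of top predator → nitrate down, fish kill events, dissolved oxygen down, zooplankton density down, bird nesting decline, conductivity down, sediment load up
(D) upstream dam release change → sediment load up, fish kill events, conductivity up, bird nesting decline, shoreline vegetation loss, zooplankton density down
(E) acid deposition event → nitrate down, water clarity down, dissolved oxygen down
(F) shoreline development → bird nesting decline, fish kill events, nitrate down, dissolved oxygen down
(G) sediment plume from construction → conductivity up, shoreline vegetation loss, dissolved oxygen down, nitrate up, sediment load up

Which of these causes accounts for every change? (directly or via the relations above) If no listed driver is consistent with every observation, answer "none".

none

Checking each candidate against the observations:
(A) agricultural runoff — fish kill events yes; conductivity down NO; zooplankton density down NO; nitrate up yes; bird nesting decline NO; sediment load up NO; dissolved oxygen down yes
(B) algal bloom die-off — does not account for fish kill events, zooplankton density down
(C) overfishing of top predator — fails on nitrate up (predicts nitrate down, not nitrate up)
(D) upstream dam release change — fish kill events yes; conductivity down NO; zooplankton density down yes; nitrate up NO; bird nesting decline yes; sediment load up yes; dissolved oxygen down NO
(E) acid deposition event — fish kill events NO; conductivity down NO; zooplankton density down NO; nitrate up NO; bird nesting decline NO; sediment load up NO; dissolved oxygen down yes
(F) shoreline development — fails on conductivity down, zooplankton density down, nitrate up, sediment load up (predicts nitrate down, not nitrate up)
(G) sediment plume from construction — fish kill events NO; conductivity down NO; zooplankton density down NO; nitrate up yes; bird nesting decline NO; sediment load up yes; dissolved oxygen down yes
No candidate is consistent with all observations.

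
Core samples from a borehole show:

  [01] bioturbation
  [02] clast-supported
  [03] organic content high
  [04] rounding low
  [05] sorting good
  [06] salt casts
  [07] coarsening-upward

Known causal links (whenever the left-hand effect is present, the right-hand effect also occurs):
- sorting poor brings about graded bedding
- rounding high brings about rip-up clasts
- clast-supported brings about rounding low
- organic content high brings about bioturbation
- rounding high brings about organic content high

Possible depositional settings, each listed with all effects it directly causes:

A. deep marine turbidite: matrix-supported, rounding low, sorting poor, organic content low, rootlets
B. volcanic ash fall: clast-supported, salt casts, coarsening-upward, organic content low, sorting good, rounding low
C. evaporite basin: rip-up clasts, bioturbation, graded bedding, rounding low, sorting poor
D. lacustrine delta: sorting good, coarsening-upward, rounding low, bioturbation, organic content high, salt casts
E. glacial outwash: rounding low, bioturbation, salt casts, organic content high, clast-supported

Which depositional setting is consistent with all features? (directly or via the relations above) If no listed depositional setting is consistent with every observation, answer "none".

For each candidate, compare predicted effects to what was observed:
(A) deep marine turbidite — fails on bioturbation, clast-supported, organic content high, sorting good, salt casts, coarsening-upward (predicts matrix-supported, not clast-supported; predicts organic content low, not organic content high; predicts sorting poor, not sorting good)
(B) volcanic ash fall — fails on bioturbation, organic content high (predicts organic content low, not organic content high)
(C) evaporite basin — bioturbation match; clast-supported miss; organic content high miss; rounding low match; sorting good miss; salt casts miss; coarsening-upward miss
(D) lacustrine delta — does not account for clast-supported
(E) glacial outwash — bioturbation match; clast-supported match; organic content high match; rounding low match; sorting good miss; salt casts match; coarsening-upward miss
No candidate is consistent with all observations.

none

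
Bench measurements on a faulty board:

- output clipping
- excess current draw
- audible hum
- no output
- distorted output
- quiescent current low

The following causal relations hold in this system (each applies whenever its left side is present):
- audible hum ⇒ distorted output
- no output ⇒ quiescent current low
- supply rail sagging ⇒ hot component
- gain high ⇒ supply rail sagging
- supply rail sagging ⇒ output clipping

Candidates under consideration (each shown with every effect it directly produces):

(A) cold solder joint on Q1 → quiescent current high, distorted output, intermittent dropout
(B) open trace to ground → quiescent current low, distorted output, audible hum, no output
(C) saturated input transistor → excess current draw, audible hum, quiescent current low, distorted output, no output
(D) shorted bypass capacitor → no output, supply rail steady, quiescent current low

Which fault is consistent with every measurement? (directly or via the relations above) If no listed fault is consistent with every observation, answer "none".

Checking each candidate against the observations:
(A) cold solder joint on Q1 — output clipping ✗; excess current draw ✗; audible hum ✗; no output ✗; distorted output ✓; quiescent current low ✗
(B) open trace to ground — output clipping ✗; excess current draw ✗; audible hum ✓; no output ✓; distorted output ✓; quiescent current low ✓
(C) saturated input transistor — output clipping ✗; excess current draw ✓; audible hum ✓; no output ✓; distorted output ✓; quiescent current low ✓
(D) shorted bypass capacitor — output clipping ✗; excess current draw ✗; audible hum ✗; no output ✓; distorted output ✗; quiescent current low ✓
None of the listed candidates fits everything.

none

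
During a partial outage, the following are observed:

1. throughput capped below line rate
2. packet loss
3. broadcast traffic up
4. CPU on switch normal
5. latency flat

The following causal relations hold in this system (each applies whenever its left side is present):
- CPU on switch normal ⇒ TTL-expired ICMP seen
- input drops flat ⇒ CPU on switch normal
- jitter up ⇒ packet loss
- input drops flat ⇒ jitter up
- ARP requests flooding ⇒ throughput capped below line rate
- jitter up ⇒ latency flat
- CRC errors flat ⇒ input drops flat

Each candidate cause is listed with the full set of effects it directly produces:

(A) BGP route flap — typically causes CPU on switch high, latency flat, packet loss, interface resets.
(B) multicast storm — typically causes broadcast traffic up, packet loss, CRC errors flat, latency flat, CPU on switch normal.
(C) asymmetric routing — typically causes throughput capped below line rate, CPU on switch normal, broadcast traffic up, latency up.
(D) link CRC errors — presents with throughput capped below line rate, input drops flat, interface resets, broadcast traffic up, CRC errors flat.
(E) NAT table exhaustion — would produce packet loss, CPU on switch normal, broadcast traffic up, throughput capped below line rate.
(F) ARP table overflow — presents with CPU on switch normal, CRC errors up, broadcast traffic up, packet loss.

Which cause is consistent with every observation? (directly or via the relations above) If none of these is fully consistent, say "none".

Per-candidate check:
(A) BGP route flap — throughput capped below line rate -; packet loss +; broadcast traffic up -; CPU on switch normal -; latency flat +
(B) multicast storm — throughput capped below line rate -; packet loss +; broadcast traffic up +; CPU on switch normal +; latency flat +
(C) asymmetric routing — fails on packet loss, latency flat (predicts latency up, not latency flat)
(D) link CRC errors — accounts for every observation (packet loss by input drops flat → jitter up → packet loss)
(E) NAT table exhaustion — does not account for latency flat
(F) ARP table overflow — throughput capped below line rate -; packet loss +; broadcast traffic up +; CPU on switch normal +; latency flat -
(D) is the only candidate with no mismatches.

D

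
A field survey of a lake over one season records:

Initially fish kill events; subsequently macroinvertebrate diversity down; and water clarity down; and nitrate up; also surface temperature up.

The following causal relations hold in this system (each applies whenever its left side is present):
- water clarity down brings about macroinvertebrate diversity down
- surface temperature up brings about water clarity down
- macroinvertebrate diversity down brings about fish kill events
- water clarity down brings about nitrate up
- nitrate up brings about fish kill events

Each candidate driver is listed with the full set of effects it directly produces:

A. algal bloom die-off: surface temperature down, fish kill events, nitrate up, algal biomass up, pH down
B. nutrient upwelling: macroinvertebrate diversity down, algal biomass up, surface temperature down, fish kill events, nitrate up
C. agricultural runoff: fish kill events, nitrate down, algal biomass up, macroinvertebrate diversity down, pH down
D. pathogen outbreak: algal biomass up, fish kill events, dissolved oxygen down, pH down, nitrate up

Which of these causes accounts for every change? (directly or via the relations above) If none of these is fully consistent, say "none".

Per-candidate check:
(A) algal bloom die-off — fails on macroinvertebrate diversity down, water clarity down, surface temperature up (predicts surface temperature down, not surface temperature up)
(B) nutrient upwelling — fish kill events ✓; macroinvertebrate diversity down ✓; water clarity down ✗; nitrate up ✓; surface temperature up ✗
(C) agricultural runoff — fails on water clarity down, nitrate up, surface temperature up (predicts nitrate down, not nitrate up)
(D) pathogen outbreak — does not account for macroinvertebrate diversity down, water clarity down, surface temperature up
No candidate is consistent with all observations.

none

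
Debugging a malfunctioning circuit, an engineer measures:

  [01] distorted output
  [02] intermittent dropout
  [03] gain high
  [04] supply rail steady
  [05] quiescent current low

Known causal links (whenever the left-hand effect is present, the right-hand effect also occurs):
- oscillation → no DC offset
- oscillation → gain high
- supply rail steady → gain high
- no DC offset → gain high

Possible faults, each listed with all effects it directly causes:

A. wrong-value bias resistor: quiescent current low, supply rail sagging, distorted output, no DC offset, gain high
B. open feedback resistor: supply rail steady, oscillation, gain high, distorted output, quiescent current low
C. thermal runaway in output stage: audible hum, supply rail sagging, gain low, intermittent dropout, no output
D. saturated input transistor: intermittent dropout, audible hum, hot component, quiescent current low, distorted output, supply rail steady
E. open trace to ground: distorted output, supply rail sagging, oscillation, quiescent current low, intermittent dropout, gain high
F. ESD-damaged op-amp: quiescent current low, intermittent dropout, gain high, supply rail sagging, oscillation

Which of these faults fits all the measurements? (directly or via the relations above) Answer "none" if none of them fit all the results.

Testing each hypothesis:
(A) wrong-value bias resistor — distorted output +; intermittent dropout -; gain high +; supply rail steady -; quiescent current low +
(B) open feedback resistor — does not account for intermittent dropout
(C) thermal runaway in output stage — distorted output -; intermittent dropout +; gain high -; supply rail steady -; quiescent current low -
(D) saturated input transistor — distorted output +; intermittent dropout +; gain high + (through supply rail steady → gain high); supply rail steady +; quiescent current low +
(E) open trace to ground — distorted output +; intermittent dropout +; gain high +; supply rail steady -; quiescent current low +
(F) ESD-damaged op-amp — distorted output -; intermittent dropout +; gain high +; supply rail steady -; quiescent current low +
(D) is the only candidate with no mismatches.

D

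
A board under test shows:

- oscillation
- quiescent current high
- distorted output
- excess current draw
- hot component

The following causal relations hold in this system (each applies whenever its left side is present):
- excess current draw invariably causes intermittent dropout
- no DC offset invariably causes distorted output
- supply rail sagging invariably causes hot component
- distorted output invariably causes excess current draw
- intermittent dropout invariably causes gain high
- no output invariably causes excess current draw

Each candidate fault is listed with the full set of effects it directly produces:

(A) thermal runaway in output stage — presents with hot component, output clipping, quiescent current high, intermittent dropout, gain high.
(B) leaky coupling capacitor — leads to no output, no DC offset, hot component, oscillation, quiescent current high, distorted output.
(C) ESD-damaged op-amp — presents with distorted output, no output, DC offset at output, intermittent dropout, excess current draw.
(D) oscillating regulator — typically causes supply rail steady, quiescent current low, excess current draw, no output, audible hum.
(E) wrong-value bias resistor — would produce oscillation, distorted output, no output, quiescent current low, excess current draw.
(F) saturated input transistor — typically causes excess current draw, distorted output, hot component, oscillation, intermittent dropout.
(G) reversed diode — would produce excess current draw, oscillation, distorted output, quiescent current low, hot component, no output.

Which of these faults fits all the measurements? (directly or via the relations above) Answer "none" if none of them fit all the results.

B

Testing each hypothesis:
(A) thermal runaway in output stage — oscillation -; quiescent current high +; distorted output -; excess current draw -; hot component +
(B) leaky coupling capacitor — accounts for every observation (excess current draw by distorted output → excess current draw)
(C) ESD-damaged op-amp — oscillation -; quiescent current high -; distorted output +; excess current draw +; hot component -
(D) oscillating regulator — fails on oscillation, quiescent current high, distorted output, hot component (predicts quiescent current low, not quiescent current high)
(E) wrong-value bias resistor — fails on quiescent current high, hot component (predicts quiescent current low, not quiescent current high)
(F) saturated input transistor — oscillation +; quiescent current high -; distorted output +; excess current draw +; hot component +
(G) reversed diode — fails on quiescent current high (predicts quiescent current low, not quiescent current high)
(B) alone accounts for all the evidence.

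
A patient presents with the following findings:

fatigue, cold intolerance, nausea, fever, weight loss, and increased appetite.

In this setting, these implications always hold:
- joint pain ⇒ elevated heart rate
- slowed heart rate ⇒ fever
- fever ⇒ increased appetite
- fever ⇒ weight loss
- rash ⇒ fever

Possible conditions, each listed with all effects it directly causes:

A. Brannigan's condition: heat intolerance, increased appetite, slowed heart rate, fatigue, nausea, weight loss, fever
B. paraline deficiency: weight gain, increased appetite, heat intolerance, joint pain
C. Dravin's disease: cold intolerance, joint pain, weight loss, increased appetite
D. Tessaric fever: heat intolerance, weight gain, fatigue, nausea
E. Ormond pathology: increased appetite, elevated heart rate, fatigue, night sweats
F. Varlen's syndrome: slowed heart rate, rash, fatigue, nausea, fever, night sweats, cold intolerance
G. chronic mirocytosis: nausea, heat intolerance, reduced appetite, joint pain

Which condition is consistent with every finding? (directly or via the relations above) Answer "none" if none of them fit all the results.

F

Testing each hypothesis:
(A) Brannigan's condition — fatigue ✓; cold intolerance ✗; nausea ✓; fever ✓; weight loss ✓; increased appetite ✓
(B) paraline deficiency — fails on fatigue, cold intolerance, nausea, fever, weight loss (predicts heat intolerance, not cold intolerance; predicts weight gain, not weight loss)
(C) Dravin's disease — fatigue ✗; cold intolerance ✓; nausea ✗; fever ✗; weight loss ✓; increased appetite ✓
(D) Tessaric fever — fatigue ✓; cold intolerance ✗; nausea ✓; fever ✗; weight loss ✗; increased appetite ✗
(E) Ormond pathology — fatigue ✓; cold intolerance ✗; nausea ✗; fever ✗; weight loss ✗; increased appetite ✓
(F) Varlen's syndrome — accounts for every observation (weight loss through fever → weight loss)
(G) chronic mirocytosis — fails on fatigue, cold intolerance, fever, weight loss, increased appetite (predicts heat intolerance, not cold intolerance; predicts reduced appetite, not increased appetite)
(F) alone accounts for all the evidence.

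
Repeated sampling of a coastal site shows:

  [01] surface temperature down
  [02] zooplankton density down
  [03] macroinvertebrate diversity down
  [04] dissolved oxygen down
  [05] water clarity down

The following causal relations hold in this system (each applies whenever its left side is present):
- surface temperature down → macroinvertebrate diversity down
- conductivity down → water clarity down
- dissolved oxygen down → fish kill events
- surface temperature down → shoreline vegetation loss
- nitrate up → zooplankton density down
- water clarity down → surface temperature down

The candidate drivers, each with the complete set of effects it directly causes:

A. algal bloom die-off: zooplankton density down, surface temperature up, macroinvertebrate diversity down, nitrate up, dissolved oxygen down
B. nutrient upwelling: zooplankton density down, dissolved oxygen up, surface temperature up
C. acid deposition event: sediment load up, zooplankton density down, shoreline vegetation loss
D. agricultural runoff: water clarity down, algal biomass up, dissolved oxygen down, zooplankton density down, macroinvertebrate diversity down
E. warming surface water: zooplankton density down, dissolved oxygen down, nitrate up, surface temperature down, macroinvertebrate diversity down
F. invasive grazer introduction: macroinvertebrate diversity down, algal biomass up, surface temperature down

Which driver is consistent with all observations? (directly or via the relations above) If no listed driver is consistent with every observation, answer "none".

Per-candidate check:
(A) algal bloom die-off — fails on surface temperature down, water clarity down (predicts surface temperature up, not surface temperature down)
(B) nutrient upwelling — fails on surface temperature down, macroinvertebrate diversity down, dissolved oxygen down, water clarity down (predicts surface temperature up, not surface temperature down; predicts dissolved oxygen up, not dissolved oxygen down)
(C) acid deposition event — surface temperature down -; zooplankton density down +; macroinvertebrate diversity down -; dissolved oxygen down -; water clarity down -
(D) agricultural runoff — accounts for every observation (surface temperature down through water clarity down → surface temperature down)
(E) warming surface water — surface temperature down +; zooplankton density down +; macroinvertebrate diversity down +; dissolved oxygen down +; water clarity down -
(F) invasive grazer introduction — surface temperature down +; zooplankton density down -; macroinvertebrate diversity down +; dissolved oxygen down -; water clarity down -
(D) is the only candidate with no mismatches.

D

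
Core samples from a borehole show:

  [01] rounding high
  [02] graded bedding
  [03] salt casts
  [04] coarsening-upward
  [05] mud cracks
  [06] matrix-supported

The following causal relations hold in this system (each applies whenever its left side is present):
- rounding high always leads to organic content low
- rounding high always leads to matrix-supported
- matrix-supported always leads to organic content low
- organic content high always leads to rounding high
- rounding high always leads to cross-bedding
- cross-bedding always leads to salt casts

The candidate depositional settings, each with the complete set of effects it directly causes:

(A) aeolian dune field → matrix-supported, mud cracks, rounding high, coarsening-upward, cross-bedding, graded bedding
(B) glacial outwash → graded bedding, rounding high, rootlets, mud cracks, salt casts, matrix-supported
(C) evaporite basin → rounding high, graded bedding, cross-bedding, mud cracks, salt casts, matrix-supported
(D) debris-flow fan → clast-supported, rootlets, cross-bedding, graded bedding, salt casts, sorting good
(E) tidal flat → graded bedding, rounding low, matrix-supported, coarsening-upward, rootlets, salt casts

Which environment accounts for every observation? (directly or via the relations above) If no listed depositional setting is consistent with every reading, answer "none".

A

Checking each candidate against the observations:
(A) aeolian dune field — rounding high ✓; graded bedding ✓; salt casts ✓ (through cross-bedding → salt casts); coarsening-upward ✓; mud cracks ✓; matrix-supported ✓
(B) glacial outwash — does not account for coarsening-upward
(C) evaporite basin — does not account for coarsening-upward
(D) debris-flow fan — fails on rounding high, coarsening-upward, mud cracks, matrix-supported (predicts clast-supported, not matrix-supported)
(E) tidal flat — fails on rounding high, mud cracks (predicts rounding low, not rounding high)
Only (A) is consistent with every observation.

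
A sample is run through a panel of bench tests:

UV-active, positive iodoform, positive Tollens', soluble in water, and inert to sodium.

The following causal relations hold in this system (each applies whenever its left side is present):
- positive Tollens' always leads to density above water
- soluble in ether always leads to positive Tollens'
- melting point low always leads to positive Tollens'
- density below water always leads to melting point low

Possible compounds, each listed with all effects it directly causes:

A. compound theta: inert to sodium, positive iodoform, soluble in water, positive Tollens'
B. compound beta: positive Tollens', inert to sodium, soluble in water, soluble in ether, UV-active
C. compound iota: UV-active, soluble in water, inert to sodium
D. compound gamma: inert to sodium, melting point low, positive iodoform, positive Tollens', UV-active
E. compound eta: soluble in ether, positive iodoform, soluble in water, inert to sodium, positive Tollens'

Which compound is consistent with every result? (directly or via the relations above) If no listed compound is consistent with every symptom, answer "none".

Checking each candidate against the observations:
(A) compound theta — UV-active ✗; positive iodoform ✓; positive Tollens' ✓; soluble in water ✓; inert to sodium ✓
(B) compound beta — does not account for positive iodoform
(C) compound iota — UV-active ✓; positive iodoform ✗; positive Tollens' ✗; soluble in water ✓; inert to sodium ✓
(D) compound gamma — does not account for soluble in water
(E) compound eta — does not account for UV-active
No candidate is consistent with all observations.

none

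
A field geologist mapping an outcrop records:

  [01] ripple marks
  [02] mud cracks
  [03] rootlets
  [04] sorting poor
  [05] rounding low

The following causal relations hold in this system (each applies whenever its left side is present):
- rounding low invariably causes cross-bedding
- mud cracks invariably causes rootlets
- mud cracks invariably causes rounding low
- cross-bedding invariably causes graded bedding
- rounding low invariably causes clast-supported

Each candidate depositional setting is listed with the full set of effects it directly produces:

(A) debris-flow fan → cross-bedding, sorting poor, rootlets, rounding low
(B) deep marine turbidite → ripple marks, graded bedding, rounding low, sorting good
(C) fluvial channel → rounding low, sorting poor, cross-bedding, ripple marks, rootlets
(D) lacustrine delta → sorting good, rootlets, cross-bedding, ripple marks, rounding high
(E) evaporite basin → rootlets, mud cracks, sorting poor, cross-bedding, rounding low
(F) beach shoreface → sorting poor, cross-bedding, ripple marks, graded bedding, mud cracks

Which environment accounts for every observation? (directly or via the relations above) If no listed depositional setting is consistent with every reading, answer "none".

F

Testing each hypothesis:
(A) debris-flow fan — does not account for ripple marks, mud cracks
(B) deep marine turbidite — fails on mud cracks, rootlets, sorting poor (predicts sorting good, not sorting poor)
(C) fluvial channel — ripple marks match; mud cracks miss; rootlets match; sorting poor match; rounding low match
(D) lacustrine delta — ripple marks match; mud cracks miss; rootlets match; sorting poor miss; rounding low miss
(E) evaporite basin — ripple marks miss; mud cracks match; rootlets match; sorting poor match; rounding low match
(F) beach shoreface — ripple marks match; mud cracks match; rootlets match (by mud cracks → rootlets); sorting poor match; rounding low match (by mud cracks → rounding low)
(F) alone accounts for all the evidence.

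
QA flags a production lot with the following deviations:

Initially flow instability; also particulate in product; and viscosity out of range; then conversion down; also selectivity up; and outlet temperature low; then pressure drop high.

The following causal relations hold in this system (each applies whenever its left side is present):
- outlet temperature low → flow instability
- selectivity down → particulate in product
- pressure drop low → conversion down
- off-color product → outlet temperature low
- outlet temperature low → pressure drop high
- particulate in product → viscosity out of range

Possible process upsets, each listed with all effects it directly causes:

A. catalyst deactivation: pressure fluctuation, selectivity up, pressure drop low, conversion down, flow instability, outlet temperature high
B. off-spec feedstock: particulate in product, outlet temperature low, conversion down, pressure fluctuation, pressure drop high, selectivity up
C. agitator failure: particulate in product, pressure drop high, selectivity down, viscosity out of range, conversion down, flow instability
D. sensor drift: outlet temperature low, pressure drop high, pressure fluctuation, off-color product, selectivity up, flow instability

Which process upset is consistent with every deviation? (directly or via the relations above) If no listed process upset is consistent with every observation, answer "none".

For each candidate, compare predicted effects to what was observed:
(A) catalyst deactivation — flow instability yes; particulate in product NO; viscosity out of range NO; conversion down yes; selectivity up yes; outlet temperature low NO; pressure drop high NO
(B) off-spec feedstock — accounts for every observation (flow instability by outlet temperature low → flow instability)
(C) agitator failure — fails on selectivity up, outlet temperature low (predicts selectivity down, not selectivity up)
(D) sensor drift — does not account for particulate in product, viscosity out of range, conversion down
Only (B) is consistent with every observation.

B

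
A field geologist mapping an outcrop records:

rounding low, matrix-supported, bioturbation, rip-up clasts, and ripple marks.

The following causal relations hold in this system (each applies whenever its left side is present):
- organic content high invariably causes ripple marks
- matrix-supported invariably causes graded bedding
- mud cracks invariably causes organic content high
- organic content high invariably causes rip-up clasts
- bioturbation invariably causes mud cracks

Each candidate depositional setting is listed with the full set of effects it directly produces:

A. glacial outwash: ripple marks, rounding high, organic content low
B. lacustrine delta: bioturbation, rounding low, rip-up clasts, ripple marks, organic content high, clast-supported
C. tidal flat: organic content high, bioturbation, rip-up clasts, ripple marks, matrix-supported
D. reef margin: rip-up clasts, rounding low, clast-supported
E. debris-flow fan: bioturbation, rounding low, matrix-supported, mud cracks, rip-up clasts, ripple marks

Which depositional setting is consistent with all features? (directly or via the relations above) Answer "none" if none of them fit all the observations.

Checking each candidate against the observations:
(A) glacial outwash — rounding low ✗; matrix-supported ✗; bioturbation ✗; rip-up clasts ✗; ripple marks ✓
(B) lacustrine delta — rounding low ✓; matrix-supported ✗; bioturbation ✓; rip-up clasts ✓; ripple marks ✓
(C) tidal flat — does not account for rounding low
(D) reef margin — rounding low ✓; matrix-supported ✗; bioturbation ✗; rip-up clasts ✓; ripple marks ✗
(E) debris-flow fan — accounts for every observation
Only (E) is consistent with every observation.

E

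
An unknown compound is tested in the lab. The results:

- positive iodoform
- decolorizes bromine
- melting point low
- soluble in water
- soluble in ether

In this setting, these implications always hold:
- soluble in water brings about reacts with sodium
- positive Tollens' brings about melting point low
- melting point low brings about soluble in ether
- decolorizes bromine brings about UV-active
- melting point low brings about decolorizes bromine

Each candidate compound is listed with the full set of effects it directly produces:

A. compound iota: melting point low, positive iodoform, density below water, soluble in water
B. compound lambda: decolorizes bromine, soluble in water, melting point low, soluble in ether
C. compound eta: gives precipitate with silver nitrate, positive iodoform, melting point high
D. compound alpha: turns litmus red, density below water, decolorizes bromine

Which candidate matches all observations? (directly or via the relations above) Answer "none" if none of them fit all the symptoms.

A

For each candidate, compare predicted effects to what was observed:
(A) compound iota — accounts for every observation (decolorizes bromine via melting point low → decolorizes bromine)
(B) compound lambda — does not account for positive iodoform
(C) compound eta — fails on decolorizes bromine, melting point low, soluble in water, soluble in ether (predicts melting point high, not melting point low)
(D) compound alpha — does not account for positive iodoform, melting point low, soluble in water, soluble in ether
(A) is the only candidate with no mismatches.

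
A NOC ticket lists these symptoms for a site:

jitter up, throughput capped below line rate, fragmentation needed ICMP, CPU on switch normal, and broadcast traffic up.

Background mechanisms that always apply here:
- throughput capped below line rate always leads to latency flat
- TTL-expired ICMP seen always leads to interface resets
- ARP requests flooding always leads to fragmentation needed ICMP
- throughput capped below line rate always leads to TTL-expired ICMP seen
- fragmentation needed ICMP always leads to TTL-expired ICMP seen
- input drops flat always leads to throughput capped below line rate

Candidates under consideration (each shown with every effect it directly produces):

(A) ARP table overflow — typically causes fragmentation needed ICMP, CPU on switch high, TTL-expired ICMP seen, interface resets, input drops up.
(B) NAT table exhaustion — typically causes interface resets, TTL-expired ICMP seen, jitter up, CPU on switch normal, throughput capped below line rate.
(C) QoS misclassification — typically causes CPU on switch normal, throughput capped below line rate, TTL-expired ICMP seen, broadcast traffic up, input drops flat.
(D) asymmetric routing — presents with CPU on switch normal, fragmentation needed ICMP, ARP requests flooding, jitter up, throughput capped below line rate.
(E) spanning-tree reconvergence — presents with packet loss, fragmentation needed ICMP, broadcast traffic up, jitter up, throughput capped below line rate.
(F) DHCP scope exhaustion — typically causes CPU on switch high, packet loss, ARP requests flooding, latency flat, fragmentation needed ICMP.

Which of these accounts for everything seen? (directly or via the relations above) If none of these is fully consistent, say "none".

For each candidate, compare predicted effects to what was observed:
(A) ARP table overflow — jitter up -; throughput capped below line rate -; fragmentation needed ICMP +; CPU on switch normal -; broadcast traffic up -
(B) NAT table exhaustion — jitter up +; throughput capped below line rate +; fragmentation needed ICMP -; CPU on switch normal +; broadcast traffic up -
(C) QoS misclassification — does not account for jitter up, fragmentation needed ICMP
(D) asymmetric routing — jitter up +; throughput capped below line rate +; fragmentation needed ICMP +; CPU on switch normal +; broadcast traffic up -
(E) spanning-tree reconvergence — does not account for CPU on switch normal
(F) DHCP scope exhaustion — fails on jitter up, throughput capped below line rate, CPU on switch normal, broadcast traffic up (predicts CPU on switch high, not CPU on switch normal)
None of the listed candidates fits everything.

none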